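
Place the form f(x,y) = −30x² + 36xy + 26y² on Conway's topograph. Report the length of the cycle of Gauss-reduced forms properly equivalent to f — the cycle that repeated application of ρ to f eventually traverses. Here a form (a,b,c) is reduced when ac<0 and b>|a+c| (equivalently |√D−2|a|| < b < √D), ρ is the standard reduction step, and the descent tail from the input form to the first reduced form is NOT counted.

D = 4416, ⌊√D⌋ = 66
river: ρ → (26,16,-40)
river: ρ → (-40,64,2)
river: ρ → (2,64,-40)
river: ρ → (-40,16,26)
river: ρ → (26,36,-30)
river: ρ → (-30,24,32)
river: ρ → (32,40,-22)
river: ρ → (-22,48,24)
river: ρ → (24,48,-22)
river: ρ → (-22,40,32)
river: ρ → (32,24,-30)
river: ρ → (-30,36,26)
ρ-cycle length = 12 (tail of 0 descent steps not counted)

12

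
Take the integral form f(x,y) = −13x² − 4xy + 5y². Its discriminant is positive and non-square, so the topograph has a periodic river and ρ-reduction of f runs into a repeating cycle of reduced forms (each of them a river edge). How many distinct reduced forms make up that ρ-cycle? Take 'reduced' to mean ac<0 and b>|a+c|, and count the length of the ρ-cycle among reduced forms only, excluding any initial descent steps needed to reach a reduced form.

D = 276, ⌊√D⌋ = 16
descent: ρ → (5,14,-4)  [lands on river]
river: ρ → (-4,10,11)
river: ρ → (11,12,-3)
river: ρ → (-3,12,11)
river: ρ → (11,10,-4)
river: ρ → (-4,14,5)
river: ρ → (5,16,-1)
river: ρ → (-1,16,5)
ρ-cycle length = 8 (tail of 1 descent step not counted)

8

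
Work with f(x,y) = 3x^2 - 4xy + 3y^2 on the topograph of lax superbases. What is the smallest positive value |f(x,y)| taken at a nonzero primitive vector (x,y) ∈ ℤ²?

translate: b→2 (≡-4 mod 6), so (3,-4,3)→(3,2,2)
flip: (3,2,2)→(2,-2,3)
translate: b→2 (≡-2 mod 4), so (2,-2,3)→(2,2,3)
reduced (well bottom): (2,2,3) with a≤c, −a<b≤a
well minimum = a = 2

2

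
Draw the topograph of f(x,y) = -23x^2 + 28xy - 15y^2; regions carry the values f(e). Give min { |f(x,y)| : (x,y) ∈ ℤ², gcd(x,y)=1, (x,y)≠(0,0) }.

translate: b→18 (≡-28 mod 46), so (23,-28,15)→(23,18,10)
flip: (23,18,10)→(10,-18,23)
translate: b→2 (≡-18 mod 20), so (10,-18,23)→(10,2,15)
reduced (well bottom): (10,2,15) with a≤c, −a<b≤a
well minimum |f| = |-10| = 10 (negative-definite)

10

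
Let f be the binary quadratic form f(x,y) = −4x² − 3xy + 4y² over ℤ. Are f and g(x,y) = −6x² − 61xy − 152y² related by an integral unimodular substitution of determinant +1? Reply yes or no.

D₁ = 73, D₂ = 73
river cycle of f (length 18): (4, 3, -4), (-4, 5, 3), (3, 7, -2), (-2, 5, 6), (6, 7, -1), (-1, 7, 6), (6, 5, -2), (-2, 7, 3), (3, 5, -4), (-4, 3, 4), … (8 more)
river cycle of g (length 18): (3, 7, -2), (-2, 5, 6), (6, 7, -1), (-1, 7, 6), (6, 5, -2), (-2, 7, 3), (3, 5, -4), (-4, 3, 4), (4, 5, -3), (-3, 7, 2), … (8 more)
cycles coincide ⇒ equivalent

yes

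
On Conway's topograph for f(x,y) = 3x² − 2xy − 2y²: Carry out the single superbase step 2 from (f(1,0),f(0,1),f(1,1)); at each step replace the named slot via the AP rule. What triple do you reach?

start (3,-2,-1) = (f(1,0),f(0,1),f(1,1))
replace slot 2: 2·(3+(-1)) − (-2) = 6 → (3,6,-1)

3,6,-1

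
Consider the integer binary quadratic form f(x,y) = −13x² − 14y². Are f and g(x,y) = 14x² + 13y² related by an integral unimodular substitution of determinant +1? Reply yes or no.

D₁ = -728, D₂ = -728
f is negative-definite; reduce −f:
−f: reduced (well bottom): (13,0,14) with a≤c, −a<b≤a
flip sign back: reduced form of f is (-13,0,-14)
g: flip: (14,0,13)→(13,0,14)
g: reduced (well bottom): (13,0,14) with a≤c, −a<b≤a
reduced forms (-13, 0, -14) vs (13, 0, 14) ⇒ inequivalent

no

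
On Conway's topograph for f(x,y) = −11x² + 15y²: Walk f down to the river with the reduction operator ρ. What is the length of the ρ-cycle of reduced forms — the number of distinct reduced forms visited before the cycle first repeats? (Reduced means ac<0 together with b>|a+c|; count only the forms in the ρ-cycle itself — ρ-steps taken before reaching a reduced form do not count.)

D = 660, ⌊√D⌋ = 25
descent: ρ → (15,0,-11)
descent: ρ → (-11,22,4)  [lands on river]
river: ρ → (4,18,-21)
river: ρ → (-21,24,1)
river: ρ → (1,24,-21)
river: ρ → (-21,18,4)
river: ρ → (4,22,-11)
ρ-cycle length = 6 (tail of 2 descent steps not counted)

6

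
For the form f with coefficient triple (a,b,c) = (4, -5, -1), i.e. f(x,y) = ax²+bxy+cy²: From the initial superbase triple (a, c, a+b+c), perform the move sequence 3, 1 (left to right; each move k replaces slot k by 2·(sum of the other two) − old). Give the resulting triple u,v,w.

start (4,-1,-2) = (f(1,0),f(0,1),f(1,1))
replace slot 3: 2·(4+(-1)) − (-2) = 8 → (4,-1,8)
replace slot 1: 2·((-1)+8) − 4 = 10 → (10,-1,8)

10,-1,8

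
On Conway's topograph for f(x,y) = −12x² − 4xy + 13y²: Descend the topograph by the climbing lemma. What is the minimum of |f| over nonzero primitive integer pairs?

descent: ρ → (13,4,-12)  [lands on river]
river: ρ → (-12,20,5)
river: ρ → (5,20,-12)
river: ρ → (-12,4,13)
river: ρ → (13,22,-3)
river: ρ → (-3,20,20)
river: ρ → (20,20,-3)
river: ρ → (-3,22,13)
closes: descent 1, river 8
min |a| on river = 3

3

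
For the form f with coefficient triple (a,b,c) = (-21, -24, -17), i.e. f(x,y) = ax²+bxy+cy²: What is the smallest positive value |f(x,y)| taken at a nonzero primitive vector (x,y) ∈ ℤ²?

translate: b→-18 (≡24 mod 42), so (21,24,17)→(21,-18,14)
flip: (21,-18,14)→(14,18,21)
translate: b→-10 (≡18 mod 28), so (14,18,21)→(14,-10,17)
reduced (well bottom): (14,-10,17) with a≤c, −a<b≤a
well minimum |f| = |-14| = 14 (negative-definite)

14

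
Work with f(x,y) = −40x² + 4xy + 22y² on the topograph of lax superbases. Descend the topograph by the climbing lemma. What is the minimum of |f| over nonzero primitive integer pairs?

descent: ρ → (22,40,-22)  [lands on river]
river: ρ → (-22,48,14)
river: ρ → (14,36,-40)
river: ρ → (-40,44,10)
river: ρ → (10,56,-10)
river: ρ → (-10,44,40)
river: ρ → (40,36,-14)
river: ρ → (-14,48,22)
closes: descent 1, river 8
min |a| on river = 10

10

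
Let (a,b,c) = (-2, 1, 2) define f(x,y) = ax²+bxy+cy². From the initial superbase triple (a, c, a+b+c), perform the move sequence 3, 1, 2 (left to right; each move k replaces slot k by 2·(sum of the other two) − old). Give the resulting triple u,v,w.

start (-2,2,1) = (f(1,0),f(0,1),f(1,1))
replace slot 3: 2·((-2)+2) − 1 = -1 → (-2,2,-1)
replace slot 1: 2·(2+(-1)) − (-2) = 4 → (4,2,-1)
replace slot 2: 2·(4+(-1)) − 2 = 4 → (4,4,-1)

4,4,-1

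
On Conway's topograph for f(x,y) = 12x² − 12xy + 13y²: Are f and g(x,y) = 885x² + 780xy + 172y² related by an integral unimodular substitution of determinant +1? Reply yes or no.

D₁ = -480, D₂ = -480
f: translate: b→12 (≡-12 mod 24), so (12,-12,13)→(12,12,13)
f: reduced (well bottom): (12,12,13) with a≤c, −a<b≤a
g: flip: (885,780,172)→(172,-780,885)
g: translate: b→-92 (≡-780 mod 344), so (172,-780,885)→(172,-92,13)
g: flip: (172,-92,13)→(13,92,172)
g: translate: b→-12 (≡92 mod 26), so (13,92,172)→(13,-12,12)
g: flip: (13,-12,12)→(12,12,13)
g: reduced (well bottom): (12,12,13) with a≤c, −a<b≤a
reduced forms (12, 12, 13) vs (12, 12, 13) ⇒ equivalent

yes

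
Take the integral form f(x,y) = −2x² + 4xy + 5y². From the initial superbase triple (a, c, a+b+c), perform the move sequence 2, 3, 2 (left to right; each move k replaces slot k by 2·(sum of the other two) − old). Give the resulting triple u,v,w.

start (-2,5,7) = (f(1,0),f(0,1),f(1,1))
replace slot 2: 2·((-2)+7) − 5 = 5 → (-2,5,7)
replace slot 3: 2·((-2)+5) − 7 = -1 → (-2,5,-1)
replace slot 2: 2·((-2)+(-1)) − 5 = -11 → (-2,-11,-1)

-2,-11,-1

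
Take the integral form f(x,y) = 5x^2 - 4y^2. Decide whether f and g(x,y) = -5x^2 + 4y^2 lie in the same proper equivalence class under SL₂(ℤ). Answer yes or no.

D₁ = 80, D₂ = 80
river cycle of f (length 2): (-4, 8, 1), (1, 8, -4)
river cycle of g (length 2): (4, 8, -1), (-1, 8, 4)
cycles differ ⇒ inequivalent

no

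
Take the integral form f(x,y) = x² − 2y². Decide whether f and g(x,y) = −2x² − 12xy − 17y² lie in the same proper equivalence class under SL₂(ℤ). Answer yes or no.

D₁ = 8, D₂ = 8
river cycle of f (length 2): (1, 2, -1), (-1, 2, 1)
river cycle of g (length 2): (1, 2, -1), (-1, 2, 1)
cycles coincide ⇒ equivalent

yes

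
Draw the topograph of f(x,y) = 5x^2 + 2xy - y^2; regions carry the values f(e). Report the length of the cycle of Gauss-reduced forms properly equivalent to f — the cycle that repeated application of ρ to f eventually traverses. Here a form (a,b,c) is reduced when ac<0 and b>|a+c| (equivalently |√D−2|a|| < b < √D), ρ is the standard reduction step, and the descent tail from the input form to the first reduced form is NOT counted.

D = 24, ⌊√D⌋ = 4
descent: ρ → (-1,4,2)  [lands on river]
river: ρ → (2,4,-1)
ρ-cycle length = 2 (tail of 1 descent step not counted)

2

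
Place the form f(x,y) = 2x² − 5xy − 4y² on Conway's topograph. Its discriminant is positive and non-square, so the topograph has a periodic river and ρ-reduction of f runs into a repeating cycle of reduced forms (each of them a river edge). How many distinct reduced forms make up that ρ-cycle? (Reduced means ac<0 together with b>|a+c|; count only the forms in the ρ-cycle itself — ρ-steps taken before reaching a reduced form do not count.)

D = 57, ⌊√D⌋ = 7
descent: ρ → (-4,5,2)  [lands on river]
river: ρ → (2,7,-1)
river: ρ → (-1,7,2)
river: ρ → (2,5,-4)
river: ρ → (-4,3,3)
river: ρ → (3,3,-4)
ρ-cycle length = 6 (tail of 1 descent step not counted)

6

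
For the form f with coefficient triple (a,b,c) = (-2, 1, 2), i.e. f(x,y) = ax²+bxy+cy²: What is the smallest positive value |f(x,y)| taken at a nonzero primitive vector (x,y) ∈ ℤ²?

river: ρ → (2,3,-1)
river: ρ → (-1,3,2)
river: ρ → (2,1,-2)
river: ρ → (-2,3,1)
river: ρ → (1,3,-2)
river: ρ → (-2,1,2)
closes: descent 0, river 6
min |a| on river = 1

1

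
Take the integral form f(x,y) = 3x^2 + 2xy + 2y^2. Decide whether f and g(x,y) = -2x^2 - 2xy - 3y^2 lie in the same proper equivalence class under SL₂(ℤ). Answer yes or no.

D₁ = -20, D₂ = -20
f: flip: (3,2,2)→(2,-2,3)
f: translate: b→2 (≡-2 mod 4), so (2,-2,3)→(2,2,3)
f: reduced (well bottom): (2,2,3) with a≤c, −a<b≤a
g is negative-definite; reduce −g:
−g: reduced (well bottom): (2,2,3) with a≤c, −a<b≤a
flip sign back: reduced form of g is (-2,-2,-3)
reduced forms (2, 2, 3) vs (-2, -2, -3) ⇒ inequivalent

no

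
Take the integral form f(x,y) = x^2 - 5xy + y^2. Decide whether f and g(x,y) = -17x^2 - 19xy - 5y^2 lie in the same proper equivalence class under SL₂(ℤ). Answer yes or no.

D₁ = 21, D₂ = 21
river cycle of f (length 2): (1, 3, -3), (-3, 3, 1)
river cycle of g (length 2): (1, 3, -3), (-3, 3, 1)
cycles coincide ⇒ equivalent

yes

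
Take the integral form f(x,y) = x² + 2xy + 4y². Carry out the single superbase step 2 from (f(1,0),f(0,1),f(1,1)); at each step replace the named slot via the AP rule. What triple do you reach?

start (1,4,7) = (f(1,0),f(0,1),f(1,1))
replace slot 2: 2·(1+7) − 4 = 12 → (1,12,7)

1,12,7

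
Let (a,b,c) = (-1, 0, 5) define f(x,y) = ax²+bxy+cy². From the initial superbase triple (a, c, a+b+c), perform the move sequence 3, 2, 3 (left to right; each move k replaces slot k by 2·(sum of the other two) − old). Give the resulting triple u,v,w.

start (-1,5,4) = (f(1,0),f(0,1),f(1,1))
replace slot 3: 2·((-1)+5) − 4 = 4 → (-1,5,4)
replace slot 2: 2·((-1)+4) − 5 = 1 → (-1,1,4)
replace slot 3: 2·((-1)+1) − 4 = -4 → (-1,1,-4)

-1,1,-4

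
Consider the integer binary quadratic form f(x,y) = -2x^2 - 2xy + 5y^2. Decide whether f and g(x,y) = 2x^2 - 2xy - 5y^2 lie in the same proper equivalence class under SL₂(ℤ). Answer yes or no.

D₁ = 44, D₂ = 44
river cycle of f (length 2): (-2, 6, 1), (1, 6, -2)
river cycle of g (length 2): (2, 6, -1), (-1, 6, 2)
cycles differ ⇒ inequivalent

no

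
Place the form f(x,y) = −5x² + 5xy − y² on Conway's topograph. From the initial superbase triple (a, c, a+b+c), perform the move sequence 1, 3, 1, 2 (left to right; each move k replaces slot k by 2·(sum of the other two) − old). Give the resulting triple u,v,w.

start (-5,-1,-1) = (f(1,0),f(0,1),f(1,1))
replace slot 1: 2·((-1)+(-1)) − (-5) = 1 → (1,-1,-1)
replace slot 3: 2·(1+(-1)) − (-1) = 1 → (1,-1,1)
replace slot 1: 2·((-1)+1) − 1 = -1 → (-1,-1,1)
replace slot 2: 2·((-1)+1) − (-1) = 1 → (-1,1,1)

-1,1,1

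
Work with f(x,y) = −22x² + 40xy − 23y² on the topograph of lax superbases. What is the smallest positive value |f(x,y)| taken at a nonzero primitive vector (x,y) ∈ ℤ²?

translate: b→4 (≡-40 mod 44), so (22,-40,23)→(22,4,5)
flip: (22,4,5)→(5,-4,22)
reduced (well bottom): (5,-4,22) with a≤c, −a<b≤a
well minimum |f| = |-5| = 5 (negative-definite)

5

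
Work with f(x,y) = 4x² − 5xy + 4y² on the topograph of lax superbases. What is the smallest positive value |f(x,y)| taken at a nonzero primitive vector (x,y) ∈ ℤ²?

translate: b→3 (≡-5 mod 8), so (4,-5,4)→(4,3,3)
flip: (4,3,3)→(3,-3,4)
translate: b→3 (≡-3 mod 6), so (3,-3,4)→(3,3,4)
reduced (well bottom): (3,3,4) with a≤c, −a<b≤a
well minimum = a = 3

3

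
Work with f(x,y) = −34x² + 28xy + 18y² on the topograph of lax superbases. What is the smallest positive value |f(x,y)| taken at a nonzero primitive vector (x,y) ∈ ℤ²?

river: ρ → (18,44,-18)
river: ρ → (-18,28,34)
river: ρ → (34,40,-12)
river: ρ → (-12,56,2)
river: ρ → (2,56,-12)
river: ρ → (-12,40,34)
river: ρ → (34,28,-18)
river: ρ → (-18,44,18)
river: ρ → (18,28,-34)
river: ρ → (-34,40,12)
river: ρ → (12,56,-2)
river: ρ → (-2,56,12)
river: ρ → (12,40,-34)
river: ρ → (-34,28,18)
closes: descent 0, river 14
min |a| on river = 2

2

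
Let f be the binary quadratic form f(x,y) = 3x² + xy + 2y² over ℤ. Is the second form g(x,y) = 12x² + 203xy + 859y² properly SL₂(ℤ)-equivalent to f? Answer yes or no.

D₁ = -23, D₂ = -23
f: flip: (3,1,2)→(2,-1,3)
f: reduced (well bottom): (2,-1,3) with a≤c, −a<b≤a
g: translate: b→11 (≡203 mod 24), so (12,203,859)→(12,11,3)
g: flip: (12,11,3)→(3,-11,12)
g: translate: b→1 (≡-11 mod 6), so (3,-11,12)→(3,1,2)
g: flip: (3,1,2)→(2,-1,3)
g: reduced (well bottom): (2,-1,3) with a≤c, −a<b≤a
reduced forms (2, -1, 3) vs (2, -1, 3) ⇒ equivalent

yes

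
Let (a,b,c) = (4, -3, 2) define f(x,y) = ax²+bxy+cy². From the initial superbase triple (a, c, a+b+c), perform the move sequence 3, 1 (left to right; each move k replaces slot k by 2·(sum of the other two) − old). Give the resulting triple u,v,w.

start (4,2,3) = (f(1,0),f(0,1),f(1,1))
replace slot 3: 2·(4+2) − 3 = 9 → (4,2,9)
replace slot 1: 2·(2+9) − 4 = 18 → (18,2,9)

18,2,9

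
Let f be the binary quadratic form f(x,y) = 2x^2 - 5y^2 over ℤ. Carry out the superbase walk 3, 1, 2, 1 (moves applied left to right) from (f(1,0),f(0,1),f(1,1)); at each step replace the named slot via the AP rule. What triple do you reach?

start (2,-5,-3) = (f(1,0),f(0,1),f(1,1))
replace slot 3: 2·(2+(-5)) − (-3) = -3 → (2,-5,-3)
replace slot 1: 2·((-5)+(-3)) − 2 = -18 → (-18,-5,-3)
replace slot 2: 2·((-18)+(-3)) − (-5) = -37 → (-18,-37,-3)
replace slot 1: 2·((-37)+(-3)) − (-18) = -62 → (-62,-37,-3)

-62,-37,-3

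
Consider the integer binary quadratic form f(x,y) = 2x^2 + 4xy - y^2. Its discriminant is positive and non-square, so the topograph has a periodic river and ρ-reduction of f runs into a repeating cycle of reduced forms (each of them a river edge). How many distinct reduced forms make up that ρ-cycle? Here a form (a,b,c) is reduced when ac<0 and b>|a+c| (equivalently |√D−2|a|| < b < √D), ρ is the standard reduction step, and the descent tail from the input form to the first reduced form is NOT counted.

D = 24, ⌊√D⌋ = 4
river: ρ → (-1,4,2)
river: ρ → (2,4,-1)
ρ-cycle length = 2 (tail of 0 descent steps not counted)

2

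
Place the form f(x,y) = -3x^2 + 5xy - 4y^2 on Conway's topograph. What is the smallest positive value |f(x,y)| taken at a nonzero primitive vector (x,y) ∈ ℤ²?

translate: b→1 (≡-5 mod 6), so (3,-5,4)→(3,1,2)
flip: (3,1,2)→(2,-1,3)
reduced (well bottom): (2,-1,3) with a≤c, −a<b≤a
well minimum |f| = |-2| = 2 (negative-definite)

2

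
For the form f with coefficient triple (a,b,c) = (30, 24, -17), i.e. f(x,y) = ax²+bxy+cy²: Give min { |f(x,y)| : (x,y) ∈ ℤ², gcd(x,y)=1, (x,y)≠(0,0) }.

river: ρ → (-17,44,10)
river: ρ → (10,36,-33)
river: ρ → (-33,30,13)
river: ρ → (13,48,-6)
river: ρ → (-6,48,13)
river: ρ → (13,30,-33)
river: ρ → (-33,36,10)
river: ρ → (10,44,-17)
river: ρ → (-17,24,30)
river: ρ → (30,36,-11)
river: ρ → (-11,30,39)
river: ρ → (39,48,-2)
river: ρ → (-2,48,39)
river: ρ → (39,30,-11)
river: ρ → (-11,36,30)
river: ρ → (30,24,-17)
closes: descent 0, river 16
min |a| on river = 2

2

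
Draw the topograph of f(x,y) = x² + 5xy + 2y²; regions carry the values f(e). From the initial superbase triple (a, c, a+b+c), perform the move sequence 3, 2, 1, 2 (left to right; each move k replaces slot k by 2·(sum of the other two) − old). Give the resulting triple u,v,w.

start (1,2,8) = (f(1,0),f(0,1),f(1,1))
replace slot 3: 2·(1+2) − 8 = -2 → (1,2,-2)
replace slot 2: 2·(1+(-2)) − 2 = -4 → (1,-4,-2)
replace slot 1: 2·((-4)+(-2)) − 1 = -13 → (-13,-4,-2)
replace slot 2: 2·((-13)+(-2)) − (-4) = -26 → (-13,-26,-2)

-13,-26,-2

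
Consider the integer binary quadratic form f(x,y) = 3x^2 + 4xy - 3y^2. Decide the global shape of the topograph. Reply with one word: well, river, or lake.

D = b²−4ac = 4² − 4·3·(-3) = 52
D > 0 non-square ⇒ indefinite ⇒ periodic river

river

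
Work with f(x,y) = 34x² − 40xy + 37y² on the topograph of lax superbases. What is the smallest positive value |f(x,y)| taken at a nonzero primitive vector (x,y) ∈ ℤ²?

translate: b→28 (≡-40 mod 68), so (34,-40,37)→(34,28,31)
flip: (34,28,31)→(31,-28,34)
reduced (well bottom): (31,-28,34) with a≤c, −a<b≤a
well minimum = a = 31

31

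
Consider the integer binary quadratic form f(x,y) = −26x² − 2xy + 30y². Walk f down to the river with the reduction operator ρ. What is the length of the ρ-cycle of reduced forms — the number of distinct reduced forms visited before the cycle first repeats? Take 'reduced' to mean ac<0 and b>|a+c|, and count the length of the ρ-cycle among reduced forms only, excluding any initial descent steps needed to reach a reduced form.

D = 3124, ⌊√D⌋ = 55
descent: ρ → (30,2,-26)
descent: ρ → (-26,50,6)  [lands on river]
river: ρ → (6,46,-42)
river: ρ → (-42,38,10)
river: ρ → (10,42,-34)
river: ρ → (-34,26,18)
river: ρ → (18,46,-14)
river: ρ → (-14,38,30)
river: ρ → (30,22,-22)
river: ρ → (-22,22,30)
river: ρ → (30,38,-14)
river: ρ → (-14,46,18)
river: ρ → (18,26,-34)
river: ρ → (-34,42,10)
river: ρ → (10,38,-42)
river: ρ → (-42,46,6)
river: ρ → (6,50,-26)
river: ρ → (-26,54,2)
river: ρ → (2,54,-26)
ρ-cycle length = 18 (tail of 2 descent steps not counted)

18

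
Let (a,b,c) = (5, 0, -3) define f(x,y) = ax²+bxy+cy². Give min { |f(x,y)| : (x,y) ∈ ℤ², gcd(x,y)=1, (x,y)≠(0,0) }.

descent: ρ → (-3,6,2)  [lands on river]
river: ρ → (2,6,-3)
closes: descent 1, river 2
min |a| on river = 2

2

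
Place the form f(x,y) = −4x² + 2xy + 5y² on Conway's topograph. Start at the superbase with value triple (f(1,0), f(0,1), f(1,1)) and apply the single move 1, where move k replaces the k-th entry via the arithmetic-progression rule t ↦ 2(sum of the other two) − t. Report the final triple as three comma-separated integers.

start (-4,5,3) = (f(1,0),f(0,1),f(1,1))
replace slot 1: 2·(5+3) − (-4) = 20 → (20,5,3)

20,5,3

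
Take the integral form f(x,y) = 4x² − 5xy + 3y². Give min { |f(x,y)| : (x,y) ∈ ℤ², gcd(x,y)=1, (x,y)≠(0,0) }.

translate: b→3 (≡-5 mod 8), so (4,-5,3)→(4,3,2)
flip: (4,3,2)→(2,-3,4)
translate: b→1 (≡-3 mod 4), so (2,-3,4)→(2,1,3)
reduced (well bottom): (2,1,3) with a≤c, −a<b≤a
well minimum = a = 2

2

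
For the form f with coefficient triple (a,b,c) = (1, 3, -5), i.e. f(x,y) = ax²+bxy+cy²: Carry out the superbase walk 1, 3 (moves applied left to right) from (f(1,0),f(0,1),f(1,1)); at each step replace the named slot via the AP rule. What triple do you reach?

start (1,-5,-1) = (f(1,0),f(0,1),f(1,1))
replace slot 1: 2·((-5)+(-1)) − 1 = -13 → (-13,-5,-1)
replace slot 3: 2·((-13)+(-5)) − (-1) = -35 → (-13,-5,-35)

-13,-5,-35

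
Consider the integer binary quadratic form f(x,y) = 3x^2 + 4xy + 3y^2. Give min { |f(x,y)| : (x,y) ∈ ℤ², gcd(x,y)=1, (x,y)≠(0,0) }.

translate: b→-2 (≡4 mod 6), so (3,4,3)→(3,-2,2)
flip: (3,-2,2)→(2,2,3)
reduced (well bottom): (2,2,3) with a≤c, −a<b≤a
well minimum = a = 2

2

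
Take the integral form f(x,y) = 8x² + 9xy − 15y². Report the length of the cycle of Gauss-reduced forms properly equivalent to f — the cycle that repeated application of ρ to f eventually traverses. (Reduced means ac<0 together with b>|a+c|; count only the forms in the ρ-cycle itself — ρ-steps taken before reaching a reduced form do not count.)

D = 561, ⌊√D⌋ = 23
river: ρ → (-15,21,2)
river: ρ → (2,23,-4)
river: ρ → (-4,17,17)
river: ρ → (17,17,-4)
river: ρ → (-4,23,2)
river: ρ → (2,21,-15)
river: ρ → (-15,9,8)
river: ρ → (8,23,-1)
river: ρ → (-1,23,8)
river: ρ → (8,9,-15)
ρ-cycle length = 10 (tail of 0 descent steps not counted)

10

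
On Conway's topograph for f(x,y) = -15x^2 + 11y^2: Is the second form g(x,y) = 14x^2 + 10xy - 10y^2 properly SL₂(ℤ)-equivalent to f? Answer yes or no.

D₁ = 660, D₂ = 660
river cycle of f (length 6): (11, 22, -4), (-4, 18, 21), (21, 24, -1), (-1, 24, 21), (21, 18, -4), (-4, 22, 11)
river cycle of g (length 4): (-10, 10, 14), (14, 18, -6), (-6, 18, 14), (14, 10, -10)
cycles differ ⇒ inequivalent

no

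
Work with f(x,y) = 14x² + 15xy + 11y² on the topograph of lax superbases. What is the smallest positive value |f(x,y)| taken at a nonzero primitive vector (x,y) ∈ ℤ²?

translate: b→-13 (≡15 mod 28), so (14,15,11)→(14,-13,10)
flip: (14,-13,10)→(10,13,14)
translate: b→-7 (≡13 mod 20), so (10,13,14)→(10,-7,11)
reduced (well bottom): (10,-7,11) with a≤c, −a<b≤a
well minimum = a = 10

10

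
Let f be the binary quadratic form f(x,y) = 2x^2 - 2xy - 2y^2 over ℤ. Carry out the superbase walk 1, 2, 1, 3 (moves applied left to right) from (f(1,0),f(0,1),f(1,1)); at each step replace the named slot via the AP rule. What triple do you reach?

start (2,-2,-2) = (f(1,0),f(0,1),f(1,1))
replace slot 1: 2·((-2)+(-2)) − 2 = -10 → (-10,-2,-2)
replace slot 2: 2·((-10)+(-2)) − (-2) = -22 → (-10,-22,-2)
replace slot 1: 2·((-22)+(-2)) − (-10) = -38 → (-38,-22,-2)
replace slot 3: 2·((-38)+(-22)) − (-2) = -118 → (-38,-22,-118)

-38,-22,-118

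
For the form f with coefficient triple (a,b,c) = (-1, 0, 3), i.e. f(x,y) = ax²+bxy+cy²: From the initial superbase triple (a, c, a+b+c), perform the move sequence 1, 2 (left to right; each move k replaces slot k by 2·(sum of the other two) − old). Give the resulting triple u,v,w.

start (-1,3,2) = (f(1,0),f(0,1),f(1,1))
replace slot 1: 2·(3+2) − (-1) = 11 → (11,3,2)
replace slot 2: 2·(11+2) − 3 = 23 → (11,23,2)

11,23,2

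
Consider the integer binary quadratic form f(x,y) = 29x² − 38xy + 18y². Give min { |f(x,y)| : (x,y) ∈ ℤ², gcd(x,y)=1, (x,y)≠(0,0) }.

translate: b→20 (≡-38 mod 58), so (29,-38,18)→(29,20,9)
flip: (29,20,9)→(9,-20,29)
translate: b→-2 (≡-20 mod 18), so (9,-20,29)→(9,-2,18)
reduced (well bottom): (9,-2,18) with a≤c, −a<b≤a
well minimum = a = 9

9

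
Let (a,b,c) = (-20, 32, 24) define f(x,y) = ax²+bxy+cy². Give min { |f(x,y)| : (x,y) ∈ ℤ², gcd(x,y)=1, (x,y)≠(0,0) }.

river: ρ → (24,16,-28)
river: ρ → (-28,40,12)
river: ρ → (12,32,-40)
river: ρ → (-40,48,4)
river: ρ → (4,48,-40)
river: ρ → (-40,32,12)
river: ρ → (12,40,-28)
river: ρ → (-28,16,24)
river: ρ → (24,32,-20)
river: ρ → (-20,48,8)
river: ρ → (8,48,-20)
river: ρ → (-20,32,24)
closes: descent 0, river 12
min |a| on river = 4

4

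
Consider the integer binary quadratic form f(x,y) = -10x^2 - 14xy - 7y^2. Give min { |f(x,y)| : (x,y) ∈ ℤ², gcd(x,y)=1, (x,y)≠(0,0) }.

translate: b→-6 (≡14 mod 20), so (10,14,7)→(10,-6,3)
flip: (10,-6,3)→(3,6,10)
translate: b→0 (≡6 mod 6), so (3,6,10)→(3,0,7)
reduced (well bottom): (3,0,7) with a≤c, −a<b≤a
well minimum |f| = |-3| = 3 (negative-definite)

3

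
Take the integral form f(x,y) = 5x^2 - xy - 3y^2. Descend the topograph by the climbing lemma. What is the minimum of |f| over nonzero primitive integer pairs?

descent: ρ → (-3,7,1)  [lands on river]
river: ρ → (1,7,-3)
river: ρ → (-3,5,3)
river: ρ → (3,7,-1)
river: ρ → (-1,7,3)
river: ρ → (3,5,-3)
closes: descent 1, river 6
min |a| on river = 1

1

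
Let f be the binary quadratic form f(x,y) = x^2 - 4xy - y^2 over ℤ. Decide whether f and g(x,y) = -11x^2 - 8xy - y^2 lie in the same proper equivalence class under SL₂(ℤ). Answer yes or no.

D₁ = 20, D₂ = 20
river cycle of f (length 2): (-1, 4, 1), (1, 4, -1)
river cycle of g (length 2): (-1, 4, 1), (1, 4, -1)
cycles coincide ⇒ equivalent

yes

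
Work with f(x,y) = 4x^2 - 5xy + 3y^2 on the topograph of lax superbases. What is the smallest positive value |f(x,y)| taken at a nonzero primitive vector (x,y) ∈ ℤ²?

translate: b→3 (≡-5 mod 8), so (4,-5,3)→(4,3,2)
flip: (4,3,2)→(2,-3,4)
translate: b→1 (≡-3 mod 4), so (2,-3,4)→(2,1,3)
reduced (well bottom): (2,1,3) with a≤c, −a<b≤a
well minimum = a = 2

2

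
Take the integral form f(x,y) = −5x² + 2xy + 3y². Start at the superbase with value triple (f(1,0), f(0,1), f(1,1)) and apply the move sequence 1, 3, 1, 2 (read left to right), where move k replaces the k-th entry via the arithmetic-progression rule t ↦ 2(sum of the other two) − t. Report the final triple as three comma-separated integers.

start (-5,3,0) = (f(1,0),f(0,1),f(1,1))
replace slot 1: 2·(3+0) − (-5) = 11 → (11,3,0)
replace slot 3: 2·(11+3) − 0 = 28 → (11,3,28)
replace slot 1: 2·(3+28) − 11 = 51 → (51,3,28)
replace slot 2: 2·(51+28) − 3 = 155 → (51,155,28)

51,155,28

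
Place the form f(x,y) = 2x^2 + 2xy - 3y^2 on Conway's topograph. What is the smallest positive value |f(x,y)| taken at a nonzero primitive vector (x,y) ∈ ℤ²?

river: ρ → (-3,4,1)
river: ρ → (1,4,-3)
river: ρ → (-3,2,2)
river: ρ → (2,2,-3)
closes: descent 0, river 4
min |a| on river = 1

1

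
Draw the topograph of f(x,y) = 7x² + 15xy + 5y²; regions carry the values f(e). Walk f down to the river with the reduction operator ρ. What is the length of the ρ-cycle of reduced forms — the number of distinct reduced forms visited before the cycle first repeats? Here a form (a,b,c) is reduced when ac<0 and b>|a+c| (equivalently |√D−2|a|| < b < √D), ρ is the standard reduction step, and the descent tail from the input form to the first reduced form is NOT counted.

D = 85, ⌊√D⌋ = 9
descent: ρ → (5,5,-3)  [lands on river]
river: ρ → (-3,7,3)
river: ρ → (3,5,-5)
river: ρ → (-5,5,3)
river: ρ → (3,7,-3)
river: ρ → (-3,5,5)
ρ-cycle length = 6 (tail of 1 descent step not counted)

6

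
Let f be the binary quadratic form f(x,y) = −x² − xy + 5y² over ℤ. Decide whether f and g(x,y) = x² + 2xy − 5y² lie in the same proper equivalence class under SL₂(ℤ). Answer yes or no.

D₁ = 21, D₂ = 24
discriminants differ ⇒ not SL₂(ℤ)-equivalent

no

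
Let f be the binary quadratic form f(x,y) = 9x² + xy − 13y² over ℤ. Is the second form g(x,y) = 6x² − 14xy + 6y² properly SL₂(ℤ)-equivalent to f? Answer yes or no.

D₁ = 469, D₂ = 52
discriminants differ ⇒ not SL₂(ℤ)-equivalent

no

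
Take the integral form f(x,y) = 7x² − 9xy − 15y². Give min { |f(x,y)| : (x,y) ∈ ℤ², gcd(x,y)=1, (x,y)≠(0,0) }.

descent: ρ → (-15,9,7)  [lands on river]
river: ρ → (7,19,-5)
river: ρ → (-5,21,3)
river: ρ → (3,21,-5)
river: ρ → (-5,19,7)
river: ρ → (7,9,-15)
river: ρ → (-15,21,1)
river: ρ → (1,21,-15)
closes: descent 1, river 8
min |a| on river = 1

1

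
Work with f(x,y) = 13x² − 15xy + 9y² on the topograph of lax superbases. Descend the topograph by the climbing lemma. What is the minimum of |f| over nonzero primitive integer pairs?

translate: b→11 (≡-15 mod 26), so (13,-15,9)→(13,11,7)
flip: (13,11,7)→(7,-11,13)
translate: b→3 (≡-11 mod 14), so (7,-11,13)→(7,3,9)
reduced (well bottom): (7,3,9) with a≤c, −a<b≤a
well minimum = a = 7

7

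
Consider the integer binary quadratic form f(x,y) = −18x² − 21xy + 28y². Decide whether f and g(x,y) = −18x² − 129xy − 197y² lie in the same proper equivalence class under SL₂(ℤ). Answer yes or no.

D₁ = 2457, D₂ = 2457
river cycle of f (length 20): (28, 21, -18), (-18, 15, 31), (31, 47, -2), (-2, 49, 7), (7, 49, -2), (-2, 47, 31), (31, 15, -18), (-18, 21, 28), (28, 35, -11), (-11, 31, 34), … (10 more)
river cycle of g (length 20): (-18, 15, 31), (31, 47, -2), (-2, 49, 7), (7, 49, -2), (-2, 47, 31), (31, 15, -18), (-18, 21, 28), (28, 35, -11), (-11, 31, 34), (34, 37, -8), … (10 more)
cycles coincide ⇒ equivalent

yes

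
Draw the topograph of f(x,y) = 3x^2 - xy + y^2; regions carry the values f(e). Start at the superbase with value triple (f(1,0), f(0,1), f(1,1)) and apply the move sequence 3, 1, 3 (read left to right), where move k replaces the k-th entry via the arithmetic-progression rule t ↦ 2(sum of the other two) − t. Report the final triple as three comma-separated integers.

start (3,1,3) = (f(1,0),f(0,1),f(1,1))
replace slot 3: 2·(3+1) − 3 = 5 → (3,1,5)
replace slot 1: 2·(1+5) − 3 = 9 → (9,1,5)
replace slot 3: 2·(9+1) − 5 = 15 → (9,1,15)

9,1,15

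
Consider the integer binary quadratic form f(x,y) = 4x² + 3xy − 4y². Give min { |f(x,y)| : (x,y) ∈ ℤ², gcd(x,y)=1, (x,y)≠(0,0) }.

river: ρ → (-4,5,3)
river: ρ → (3,7,-2)
river: ρ → (-2,5,6)
river: ρ → (6,7,-1)
river: ρ → (-1,7,6)
river: ρ → (6,5,-2)
river: ρ → (-2,7,3)
river: ρ → (3,5,-4)
river: ρ → (-4,3,4)
river: ρ → (4,5,-3)
river: ρ → (-3,7,2)
river: ρ → (2,5,-6)
river: ρ → (-6,7,1)
river: ρ → (1,7,-6)
river: ρ → (-6,5,2)
river: ρ → (2,7,-3)
river: ρ → (-3,5,4)
river: ρ → (4,3,-4)
closes: descent 0, river 18
min |a| on river = 1

1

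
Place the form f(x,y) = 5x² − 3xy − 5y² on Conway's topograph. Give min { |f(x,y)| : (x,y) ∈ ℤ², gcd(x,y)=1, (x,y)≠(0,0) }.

descent: ρ → (-5,3,5)  [lands on river]
river: ρ → (5,7,-3)
river: ρ → (-3,5,7)
river: ρ → (7,9,-1)
river: ρ → (-1,9,7)
river: ρ → (7,5,-3)
river: ρ → (-3,7,5)
river: ρ → (5,3,-5)
river: ρ → (-5,7,3)
river: ρ → (3,5,-7)
river: ρ → (-7,9,1)
river: ρ → (1,9,-7)
river: ρ → (-7,5,3)
river: ρ → (3,7,-5)
closes: descent 1, river 14
min |a| on river = 1

1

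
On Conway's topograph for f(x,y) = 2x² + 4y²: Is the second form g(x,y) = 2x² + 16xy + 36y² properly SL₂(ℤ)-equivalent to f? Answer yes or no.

D₁ = -32, D₂ = -32
f: reduced (well bottom): (2,0,4) with a≤c, −a<b≤a
g: translate: b→0 (≡16 mod 4), so (2,16,36)→(2,0,4)
g: reduced (well bottom): (2,0,4) with a≤c, −a<b≤a
reduced forms (2, 0, 4) vs (2, 0, 4) ⇒ equivalent

yes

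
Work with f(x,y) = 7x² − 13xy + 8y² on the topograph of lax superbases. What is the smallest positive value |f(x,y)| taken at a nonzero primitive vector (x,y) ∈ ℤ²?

translate: b→1 (≡-13 mod 14), so (7,-13,8)→(7,1,2)
flip: (7,1,2)→(2,-1,7)
reduced (well bottom): (2,-1,7) with a≤c, −a<b≤a
well minimum = a = 2

2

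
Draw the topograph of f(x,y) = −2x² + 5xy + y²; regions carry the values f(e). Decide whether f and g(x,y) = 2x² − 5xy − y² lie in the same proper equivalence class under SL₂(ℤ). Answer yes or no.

D₁ = 33, D₂ = 33
river cycle of f (length 4): (1, 5, -2), (-2, 3, 3), (3, 3, -2), (-2, 5, 1)
river cycle of g (length 4): (-1, 5, 2), (2, 3, -3), (-3, 3, 2), (2, 5, -1)
cycles differ ⇒ inequivalent

no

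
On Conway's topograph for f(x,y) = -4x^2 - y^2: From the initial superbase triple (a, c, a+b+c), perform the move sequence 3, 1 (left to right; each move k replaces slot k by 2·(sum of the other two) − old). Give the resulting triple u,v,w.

start (-4,-1,-5) = (f(1,0),f(0,1),f(1,1))
replace slot 3: 2·((-4)+(-1)) − (-5) = -5 → (-4,-1,-5)
replace slot 1: 2·((-1)+(-5)) − (-4) = -8 → (-8,-1,-5)

-8,-1,-5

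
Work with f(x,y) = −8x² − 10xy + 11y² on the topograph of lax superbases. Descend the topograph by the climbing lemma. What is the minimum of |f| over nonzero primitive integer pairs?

descent: ρ → (11,10,-8)  [lands on river]
river: ρ → (-8,6,13)
river: ρ → (13,20,-1)
river: ρ → (-1,20,13)
river: ρ → (13,6,-8)
river: ρ → (-8,10,11)
river: ρ → (11,12,-7)
river: ρ → (-7,16,7)
river: ρ → (7,12,-11)
river: ρ → (-11,10,8)
river: ρ → (8,6,-13)
river: ρ → (-13,20,1)
river: ρ → (1,20,-13)
river: ρ → (-13,6,8)
river: ρ → (8,10,-11)
river: ρ → (-11,12,7)
river: ρ → (7,16,-7)
river: ρ → (-7,12,11)
closes: descent 1, river 18
min |a| on river = 1

1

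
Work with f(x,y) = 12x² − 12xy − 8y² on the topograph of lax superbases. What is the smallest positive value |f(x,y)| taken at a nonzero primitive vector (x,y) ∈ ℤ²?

descent: ρ → (-8,12,12)  [lands on river]
river: ρ → (12,12,-8)
river: ρ → (-8,20,4)
river: ρ → (4,20,-8)
closes: descent 1, river 4
min |a| on river = 4

4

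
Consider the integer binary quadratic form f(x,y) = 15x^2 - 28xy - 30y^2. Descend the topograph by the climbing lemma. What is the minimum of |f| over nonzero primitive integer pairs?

descent: ρ → (-30,28,15)  [lands on river]
river: ρ → (15,32,-26)
river: ρ → (-26,20,21)
river: ρ → (21,22,-25)
river: ρ → (-25,28,18)
river: ρ → (18,44,-9)
river: ρ → (-9,46,13)
river: ρ → (13,32,-30)
closes: descent 1, river 8
min |a| on river = 9

9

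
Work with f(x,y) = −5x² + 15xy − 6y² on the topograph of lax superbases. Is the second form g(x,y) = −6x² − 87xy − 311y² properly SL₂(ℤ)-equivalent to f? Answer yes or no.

D₁ = 105, D₂ = 105
river cycle of f (length 6): (-6, 9, 1), (1, 9, -6), (-6, 3, 4), (4, 5, -5), (-5, 5, 4), (4, 3, -6)
river cycle of g (length 6): (-6, 9, 1), (1, 9, -6), (-6, 3, 4), (4, 5, -5), (-5, 5, 4), (4, 3, -6)
cycles coincide ⇒ equivalent

yes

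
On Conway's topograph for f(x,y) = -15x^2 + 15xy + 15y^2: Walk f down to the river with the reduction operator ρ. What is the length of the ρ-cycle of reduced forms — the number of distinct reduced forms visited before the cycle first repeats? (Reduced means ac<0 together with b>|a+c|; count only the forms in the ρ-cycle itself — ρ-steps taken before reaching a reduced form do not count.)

D = 1125, ⌊√D⌋ = 33
river: ρ → (15,15,-15)
river: ρ → (-15,15,15)
ρ-cycle length = 2 (tail of 0 descent steps not counted)

2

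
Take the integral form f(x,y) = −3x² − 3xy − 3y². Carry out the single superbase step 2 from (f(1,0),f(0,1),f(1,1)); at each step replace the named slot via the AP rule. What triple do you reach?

start (-3,-3,-9) = (f(1,0),f(0,1),f(1,1))
replace slot 2: 2·((-3)+(-9)) − (-3) = -21 → (-3,-21,-9)

-3,-21,-9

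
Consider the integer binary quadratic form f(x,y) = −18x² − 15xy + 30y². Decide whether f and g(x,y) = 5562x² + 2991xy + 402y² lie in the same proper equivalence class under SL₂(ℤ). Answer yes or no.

D₁ = 2385, D₂ = 2385
river cycle of f (length 22): (30, 15, -18), (-18, 21, 27), (27, 33, -12), (-12, 39, 18), (18, 33, -18), (-18, 39, 12), (12, 33, -27), (-27, 21, 18), (18, 15, -30), (-30, 45, 3), … (12 more)
river cycle of g (length 22): (30, 15, -18), (-18, 21, 27), (27, 33, -12), (-12, 39, 18), (18, 33, -18), (-18, 39, 12), (12, 33, -27), (-27, 21, 18), (18, 15, -30), (-30, 45, 3), … (12 more)
cycles coincide ⇒ equivalent

yes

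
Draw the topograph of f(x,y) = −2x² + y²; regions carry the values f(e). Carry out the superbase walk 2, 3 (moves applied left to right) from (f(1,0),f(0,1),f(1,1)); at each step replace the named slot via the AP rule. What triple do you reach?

start (-2,1,-1) = (f(1,0),f(0,1),f(1,1))
replace slot 2: 2·((-2)+(-1)) − 1 = -7 → (-2,-7,-1)
replace slot 3: 2·((-2)+(-7)) − (-1) = -17 → (-2,-7,-17)

-2,-7,-17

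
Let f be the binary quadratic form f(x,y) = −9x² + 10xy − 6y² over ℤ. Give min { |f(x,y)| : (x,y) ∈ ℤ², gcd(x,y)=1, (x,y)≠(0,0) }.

translate: b→8 (≡-10 mod 18), so (9,-10,6)→(9,8,5)
flip: (9,8,5)→(5,-8,9)
translate: b→2 (≡-8 mod 10), so (5,-8,9)→(5,2,6)
reduced (well bottom): (5,2,6) with a≤c, −a<b≤a
well minimum |f| = |-5| = 5 (negative-definite)

5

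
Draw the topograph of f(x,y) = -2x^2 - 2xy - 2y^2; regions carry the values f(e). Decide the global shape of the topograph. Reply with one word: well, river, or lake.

D = b²−4ac = (-2)² − 4·(-2)·(-2) = -12
D < 0 ⇒ definite ⇒ every region one sign ⇒ single well

well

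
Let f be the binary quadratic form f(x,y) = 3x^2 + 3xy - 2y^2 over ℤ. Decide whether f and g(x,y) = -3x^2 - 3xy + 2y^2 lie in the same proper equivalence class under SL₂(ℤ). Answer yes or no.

D₁ = 33, D₂ = 33
river cycle of f (length 4): (-2, 5, 1), (1, 5, -2), (-2, 3, 3), (3, 3, -2)
river cycle of g (length 4): (2, 3, -3), (-3, 3, 2), (2, 5, -1), (-1, 5, 2)
cycles differ ⇒ inequivalent

no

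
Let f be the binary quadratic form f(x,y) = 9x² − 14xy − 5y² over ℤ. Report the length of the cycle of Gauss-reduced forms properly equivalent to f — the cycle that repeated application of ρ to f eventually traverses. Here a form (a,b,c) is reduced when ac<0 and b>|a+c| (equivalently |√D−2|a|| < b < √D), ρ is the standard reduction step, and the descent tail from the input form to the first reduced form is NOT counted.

D = 376, ⌊√D⌋ = 19
descent: ρ → (-5,14,9)  [lands on river]
river: ρ → (9,4,-10)
river: ρ → (-10,16,3)
river: ρ → (3,14,-15)
river: ρ → (-15,16,2)
river: ρ → (2,16,-15)
river: ρ → (-15,14,3)
river: ρ → (3,16,-10)
river: ρ → (-10,4,9)
river: ρ → (9,14,-5)
river: ρ → (-5,16,6)
river: ρ → (6,8,-13)
river: ρ → (-13,18,1)
river: ρ → (1,18,-13)
river: ρ → (-13,8,6)
river: ρ → (6,16,-5)
ρ-cycle length = 16 (tail of 1 descent step not counted)

16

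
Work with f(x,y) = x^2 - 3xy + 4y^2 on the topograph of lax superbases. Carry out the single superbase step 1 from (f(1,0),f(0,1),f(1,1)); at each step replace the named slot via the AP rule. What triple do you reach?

start (1,4,2) = (f(1,0),f(0,1),f(1,1))
replace slot 1: 2·(4+2) − 1 = 11 → (11,4,2)

11,4,2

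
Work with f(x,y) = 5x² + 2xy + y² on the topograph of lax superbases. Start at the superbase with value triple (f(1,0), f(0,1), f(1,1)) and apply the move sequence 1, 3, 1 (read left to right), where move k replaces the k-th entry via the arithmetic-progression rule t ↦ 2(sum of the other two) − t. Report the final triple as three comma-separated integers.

start (5,1,8) = (f(1,0),f(0,1),f(1,1))
replace slot 1: 2·(1+8) − 5 = 13 → (13,1,8)
replace slot 3: 2·(13+1) − 8 = 20 → (13,1,20)
replace slot 1: 2·(1+20) − 13 = 29 → (29,1,20)

29,1,20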